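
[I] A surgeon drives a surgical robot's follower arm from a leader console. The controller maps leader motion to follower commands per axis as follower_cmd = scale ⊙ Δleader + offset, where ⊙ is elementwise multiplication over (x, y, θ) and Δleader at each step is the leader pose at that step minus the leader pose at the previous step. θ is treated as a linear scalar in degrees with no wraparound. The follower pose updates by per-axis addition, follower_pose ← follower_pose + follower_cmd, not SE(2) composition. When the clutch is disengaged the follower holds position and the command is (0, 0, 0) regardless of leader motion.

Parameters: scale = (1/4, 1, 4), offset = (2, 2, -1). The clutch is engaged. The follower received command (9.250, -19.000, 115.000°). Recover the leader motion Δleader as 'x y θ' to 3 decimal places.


29.000 -21.000 29.000

axis x: (9.250 − 2) / (1/4) = 29.000
axis y: (-19.000 − 2) / (1) = -21.000
axis θ: (115.000 − -1) / (4) = 29.000


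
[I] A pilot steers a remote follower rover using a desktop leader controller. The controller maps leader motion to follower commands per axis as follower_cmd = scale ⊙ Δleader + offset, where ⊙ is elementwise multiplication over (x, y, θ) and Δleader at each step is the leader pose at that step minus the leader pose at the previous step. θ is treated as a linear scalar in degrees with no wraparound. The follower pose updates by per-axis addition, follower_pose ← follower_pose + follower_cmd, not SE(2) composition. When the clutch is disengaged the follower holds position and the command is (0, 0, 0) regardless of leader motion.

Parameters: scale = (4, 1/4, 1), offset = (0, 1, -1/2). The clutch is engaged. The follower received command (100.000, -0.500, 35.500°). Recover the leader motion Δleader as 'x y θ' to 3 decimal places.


axis x: (100.000 − 0) / (4) = 25.000
axis y: (-0.500 − 1) / (1/4) = -6.000
axis θ: (35.500 − -1/2) / (1) = 36.000

25.000 -6.000 36.000


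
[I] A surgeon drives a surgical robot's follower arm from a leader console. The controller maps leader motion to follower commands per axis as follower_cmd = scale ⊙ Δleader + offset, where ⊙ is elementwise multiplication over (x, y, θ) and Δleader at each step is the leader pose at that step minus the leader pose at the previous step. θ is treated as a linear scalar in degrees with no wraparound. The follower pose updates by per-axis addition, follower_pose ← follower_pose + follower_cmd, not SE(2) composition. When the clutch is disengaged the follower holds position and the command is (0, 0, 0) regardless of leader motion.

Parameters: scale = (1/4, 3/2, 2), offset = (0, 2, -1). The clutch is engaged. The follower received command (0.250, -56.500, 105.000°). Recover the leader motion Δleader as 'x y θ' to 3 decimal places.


1.000 -39.000 53.000

axis x: (0.250 − 0) / (1/4) = 1.000
axis y: (-56.500 − 2) / (3/2) = -39.000
axis θ: (105.000 − -1) / (2) = 53.000


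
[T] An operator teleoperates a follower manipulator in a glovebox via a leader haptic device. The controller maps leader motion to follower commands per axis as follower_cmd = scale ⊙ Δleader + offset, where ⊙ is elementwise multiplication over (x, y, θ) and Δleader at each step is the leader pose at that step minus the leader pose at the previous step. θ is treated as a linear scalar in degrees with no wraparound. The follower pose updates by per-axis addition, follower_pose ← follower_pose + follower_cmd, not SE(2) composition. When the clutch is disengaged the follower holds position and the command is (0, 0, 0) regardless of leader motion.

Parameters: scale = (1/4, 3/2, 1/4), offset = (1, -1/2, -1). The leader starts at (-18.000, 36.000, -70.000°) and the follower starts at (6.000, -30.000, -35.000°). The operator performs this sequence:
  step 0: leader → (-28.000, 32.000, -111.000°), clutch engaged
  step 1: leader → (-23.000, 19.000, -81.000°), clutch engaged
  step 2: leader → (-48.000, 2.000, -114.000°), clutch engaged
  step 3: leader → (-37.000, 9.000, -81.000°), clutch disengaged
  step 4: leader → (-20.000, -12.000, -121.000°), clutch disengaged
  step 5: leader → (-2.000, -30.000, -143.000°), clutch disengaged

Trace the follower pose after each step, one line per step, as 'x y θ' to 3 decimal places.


4.500 -36.500 -46.250
6.750 -56.500 -39.750
1.500 -82.500 -49.000
1.500 -82.500 -49.000
1.500 -82.500 -49.000
1.500 -82.500 -49.000

step 0: Δleader=(-10.000, -4.000, -41.000°), engaged; cmd=(-1.500, -6.500, -11.250°) → follower=(4.500, -36.500, -46.250°)
step 1: Δleader=(5.000, -13.000, 30.000°), engaged; cmd=(2.250, -20.000, 6.500°) → follower=(6.750, -56.500, -39.750°)
step 2: Δleader=(-25.000, -17.000, -33.000°), engaged; cmd=(-5.250, -26.000, -9.250°) → follower=(1.500, -82.500, -49.000°)
step 3: Δleader=(11.000, 7.000, 33.000°), disengaged; cmd=(0,0,0) → follower holds at (1.500, -82.500, -49.000°)
step 4: Δleader=(17.000, -21.000, -40.000°), disengaged; cmd=(0,0,0) → follower holds at (1.500, -82.500, -49.000°)
step 5: Δleader=(18.000, -18.000, -22.000°), disengaged; cmd=(0,0,0) → follower holds at (1.500, -82.500, -49.000°)


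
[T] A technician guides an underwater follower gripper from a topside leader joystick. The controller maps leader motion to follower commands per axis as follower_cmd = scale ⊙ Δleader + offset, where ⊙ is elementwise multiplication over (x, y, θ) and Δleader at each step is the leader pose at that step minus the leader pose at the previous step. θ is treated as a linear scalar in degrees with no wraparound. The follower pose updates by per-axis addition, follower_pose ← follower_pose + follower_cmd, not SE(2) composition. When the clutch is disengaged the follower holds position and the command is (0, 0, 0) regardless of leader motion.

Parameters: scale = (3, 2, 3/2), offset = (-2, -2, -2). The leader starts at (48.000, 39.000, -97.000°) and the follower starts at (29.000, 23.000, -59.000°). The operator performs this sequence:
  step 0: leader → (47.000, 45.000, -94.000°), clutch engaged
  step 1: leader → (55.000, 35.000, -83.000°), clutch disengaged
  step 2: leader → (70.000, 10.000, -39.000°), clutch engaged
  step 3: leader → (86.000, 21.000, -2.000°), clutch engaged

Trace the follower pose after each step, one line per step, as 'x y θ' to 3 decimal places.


24.000 33.000 -56.500
24.000 33.000 -56.500
67.000 -19.000 7.500
113.000 1.000 61.000

step 0: Δleader=(-1.000, 6.000, 3.000°), engaged; cmd=(-5.000, 10.000, 2.500°) → follower=(24.000, 33.000, -56.500°)
step 1: Δleader=(8.000, -10.000, 11.000°), disengaged; cmd=(0,0,0) → follower holds at (24.000, 33.000, -56.500°)
step 2: Δleader=(15.000, -25.000, 44.000°), engaged; cmd=(43.000, -52.000, 64.000°) → follower=(67.000, -19.000, 7.500°)
step 3: Δleader=(16.000, 11.000, 37.000°), engaged; cmd=(46.000, 20.000, 53.500°) → follower=(113.000, 1.000, 61.000°)


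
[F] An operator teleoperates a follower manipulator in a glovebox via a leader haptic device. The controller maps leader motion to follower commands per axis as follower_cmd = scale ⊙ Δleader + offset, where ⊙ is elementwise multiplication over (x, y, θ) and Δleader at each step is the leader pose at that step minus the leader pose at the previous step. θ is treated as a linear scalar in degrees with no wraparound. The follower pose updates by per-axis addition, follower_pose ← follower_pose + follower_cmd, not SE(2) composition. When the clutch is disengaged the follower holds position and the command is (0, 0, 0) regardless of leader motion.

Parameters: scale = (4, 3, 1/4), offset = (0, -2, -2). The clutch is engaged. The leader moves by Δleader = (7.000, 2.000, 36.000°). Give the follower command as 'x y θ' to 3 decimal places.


28.000 4.000 7.000

axis x: 4·7.000 + 0 = 28.000
axis y: 3·2.000 + -2 = 4.000
axis θ: 1/4·36.000 + -2 = 7.000


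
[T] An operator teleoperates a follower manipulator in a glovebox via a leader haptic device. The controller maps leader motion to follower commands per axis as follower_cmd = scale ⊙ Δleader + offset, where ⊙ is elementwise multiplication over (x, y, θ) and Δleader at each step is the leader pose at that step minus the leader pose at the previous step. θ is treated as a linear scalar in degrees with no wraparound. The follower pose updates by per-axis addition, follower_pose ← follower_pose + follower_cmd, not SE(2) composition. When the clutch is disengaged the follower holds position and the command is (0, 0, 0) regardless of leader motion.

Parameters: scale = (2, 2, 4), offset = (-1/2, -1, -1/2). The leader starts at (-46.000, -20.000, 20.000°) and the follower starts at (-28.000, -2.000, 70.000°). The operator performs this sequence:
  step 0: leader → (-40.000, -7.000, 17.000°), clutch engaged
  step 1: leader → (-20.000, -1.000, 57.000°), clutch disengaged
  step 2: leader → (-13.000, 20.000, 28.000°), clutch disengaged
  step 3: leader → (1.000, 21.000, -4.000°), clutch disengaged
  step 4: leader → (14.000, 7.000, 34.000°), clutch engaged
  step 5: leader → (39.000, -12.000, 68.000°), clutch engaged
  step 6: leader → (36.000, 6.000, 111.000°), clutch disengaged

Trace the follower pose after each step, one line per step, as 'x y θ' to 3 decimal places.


step 0: Δleader=(6.000, 13.000, -3.000°), engaged; cmd=(11.500, 25.000, -12.500°) → follower=(-16.500, 23.000, 57.500°)
step 1: Δleader=(20.000, 6.000, 40.000°), disengaged; cmd=(0,0,0) → follower holds at (-16.500, 23.000, 57.500°)
step 2: Δleader=(7.000, 21.000, -29.000°), disengaged; cmd=(0,0,0) → follower holds at (-16.500, 23.000, 57.500°)
step 3: Δleader=(14.000, 1.000, -32.000°), disengaged; cmd=(0,0,0) → follower holds at (-16.500, 23.000, 57.500°)
step 4: Δleader=(13.000, -14.000, 38.000°), engaged; cmd=(25.500, -29.000, 151.500°) → follower=(9.000, -6.000, 209.000°)
step 5: Δleader=(25.000, -19.000, 34.000°), engaged; cmd=(49.500, -39.000, 135.500°) → follower=(58.500, -45.000, 344.500°)
step 6: Δleader=(-3.000, 18.000, 43.000°), disengaged; cmd=(0,0,0) → follower holds at (58.500, -45.000, 344.500°)

-16.500 23.000 57.500
-16.500 23.000 57.500
-16.500 23.000 57.500
-16.500 23.000 57.500
9.000 -6.000 209.000
58.500 -45.000 344.500
58.500 -45.000 344.500


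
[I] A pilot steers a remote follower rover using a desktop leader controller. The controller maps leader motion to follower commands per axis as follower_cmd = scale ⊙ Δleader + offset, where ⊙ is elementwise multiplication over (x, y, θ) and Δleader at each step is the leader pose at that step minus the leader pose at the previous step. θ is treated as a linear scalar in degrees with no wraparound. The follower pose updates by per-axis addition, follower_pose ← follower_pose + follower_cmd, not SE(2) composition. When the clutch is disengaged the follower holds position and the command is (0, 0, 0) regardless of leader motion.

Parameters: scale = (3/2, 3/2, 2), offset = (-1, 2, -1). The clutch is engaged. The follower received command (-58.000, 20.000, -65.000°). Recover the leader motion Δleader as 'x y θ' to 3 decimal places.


-38.000 12.000 -32.000

axis x: (-58.000 − -1) / (3/2) = -38.000
axis y: (20.000 − 2) / (3/2) = 12.000
axis θ: (-65.000 − -1) / (2) = -32.000


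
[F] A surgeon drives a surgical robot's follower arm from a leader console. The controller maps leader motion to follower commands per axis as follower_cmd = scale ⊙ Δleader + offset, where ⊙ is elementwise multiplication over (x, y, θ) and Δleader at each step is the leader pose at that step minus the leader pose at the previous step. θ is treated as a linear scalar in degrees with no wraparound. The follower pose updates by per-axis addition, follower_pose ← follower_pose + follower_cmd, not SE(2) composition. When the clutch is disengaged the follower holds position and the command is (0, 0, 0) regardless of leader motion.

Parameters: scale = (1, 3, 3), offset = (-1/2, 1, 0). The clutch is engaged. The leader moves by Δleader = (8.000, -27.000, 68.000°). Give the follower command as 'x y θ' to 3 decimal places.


7.500 -80.000 204.000

axis x: 1·8.000 + -1/2 = 7.500
axis y: 3·-27.000 + 1 = -80.000
axis θ: 3·68.000 + 0 = 204.000


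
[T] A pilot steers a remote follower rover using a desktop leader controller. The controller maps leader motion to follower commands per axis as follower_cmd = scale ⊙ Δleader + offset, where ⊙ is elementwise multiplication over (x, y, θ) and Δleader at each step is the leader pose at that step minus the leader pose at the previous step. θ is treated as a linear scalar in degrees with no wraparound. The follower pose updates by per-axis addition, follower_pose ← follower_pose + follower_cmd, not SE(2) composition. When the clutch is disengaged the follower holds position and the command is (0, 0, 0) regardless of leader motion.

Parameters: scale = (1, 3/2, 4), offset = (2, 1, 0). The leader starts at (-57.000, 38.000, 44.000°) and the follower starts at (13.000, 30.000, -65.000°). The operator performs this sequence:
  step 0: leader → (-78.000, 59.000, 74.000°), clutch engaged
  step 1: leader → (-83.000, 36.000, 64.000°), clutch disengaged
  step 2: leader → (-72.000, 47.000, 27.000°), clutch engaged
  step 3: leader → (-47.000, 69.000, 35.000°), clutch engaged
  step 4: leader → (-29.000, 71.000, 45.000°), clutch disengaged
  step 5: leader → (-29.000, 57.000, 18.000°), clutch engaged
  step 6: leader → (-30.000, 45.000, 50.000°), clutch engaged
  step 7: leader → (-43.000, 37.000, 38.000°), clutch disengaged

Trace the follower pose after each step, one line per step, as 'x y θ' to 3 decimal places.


-6.000 62.500 55.000
-6.000 62.500 55.000
7.000 80.000 -93.000
34.000 114.000 -61.000
34.000 114.000 -61.000
36.000 94.000 -169.000
37.000 77.000 -41.000
37.000 77.000 -41.000

step 0: Δleader=(-21.000, 21.000, 30.000°), engaged; cmd=(-19.000, 32.500, 120.000°) → follower=(-6.000, 62.500, 55.000°)
step 1: Δleader=(-5.000, -23.000, -10.000°), disengaged; cmd=(0,0,0) → follower holds at (-6.000, 62.500, 55.000°)
step 2: Δleader=(11.000, 11.000, -37.000°), engaged; cmd=(13.000, 17.500, -148.000°) → follower=(7.000, 80.000, -93.000°)
step 3: Δleader=(25.000, 22.000, 8.000°), engaged; cmd=(27.000, 34.000, 32.000°) → follower=(34.000, 114.000, -61.000°)
step 4: Δleader=(18.000, 2.000, 10.000°), disengaged; cmd=(0,0,0) → follower holds at (34.000, 114.000, -61.000°)
step 5: Δleader=(0.000, -14.000, -27.000°), engaged; cmd=(2.000, -20.000, -108.000°) → follower=(36.000, 94.000, -169.000°)
step 6: Δleader=(-1.000, -12.000, 32.000°), engaged; cmd=(1.000, -17.000, 128.000°) → follower=(37.000, 77.000, -41.000°)
step 7: Δleader=(-13.000, -8.000, -12.000°), disengaged; cmd=(0,0,0) → follower holds at (37.000, 77.000, -41.000°)


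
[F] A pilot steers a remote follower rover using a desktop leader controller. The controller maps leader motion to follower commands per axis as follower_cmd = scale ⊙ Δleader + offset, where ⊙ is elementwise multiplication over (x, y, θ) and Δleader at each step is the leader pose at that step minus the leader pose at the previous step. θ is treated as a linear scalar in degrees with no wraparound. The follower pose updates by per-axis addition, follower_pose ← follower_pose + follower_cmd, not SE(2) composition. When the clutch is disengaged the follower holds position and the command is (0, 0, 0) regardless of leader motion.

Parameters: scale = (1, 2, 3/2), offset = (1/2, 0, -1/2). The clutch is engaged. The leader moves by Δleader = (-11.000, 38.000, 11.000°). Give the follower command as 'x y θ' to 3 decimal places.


axis x: 1·-11.000 + 1/2 = -10.500
axis y: 2·38.000 + 0 = 76.000
axis θ: 3/2·11.000 + -1/2 = 16.000

-10.500 76.000 16.000


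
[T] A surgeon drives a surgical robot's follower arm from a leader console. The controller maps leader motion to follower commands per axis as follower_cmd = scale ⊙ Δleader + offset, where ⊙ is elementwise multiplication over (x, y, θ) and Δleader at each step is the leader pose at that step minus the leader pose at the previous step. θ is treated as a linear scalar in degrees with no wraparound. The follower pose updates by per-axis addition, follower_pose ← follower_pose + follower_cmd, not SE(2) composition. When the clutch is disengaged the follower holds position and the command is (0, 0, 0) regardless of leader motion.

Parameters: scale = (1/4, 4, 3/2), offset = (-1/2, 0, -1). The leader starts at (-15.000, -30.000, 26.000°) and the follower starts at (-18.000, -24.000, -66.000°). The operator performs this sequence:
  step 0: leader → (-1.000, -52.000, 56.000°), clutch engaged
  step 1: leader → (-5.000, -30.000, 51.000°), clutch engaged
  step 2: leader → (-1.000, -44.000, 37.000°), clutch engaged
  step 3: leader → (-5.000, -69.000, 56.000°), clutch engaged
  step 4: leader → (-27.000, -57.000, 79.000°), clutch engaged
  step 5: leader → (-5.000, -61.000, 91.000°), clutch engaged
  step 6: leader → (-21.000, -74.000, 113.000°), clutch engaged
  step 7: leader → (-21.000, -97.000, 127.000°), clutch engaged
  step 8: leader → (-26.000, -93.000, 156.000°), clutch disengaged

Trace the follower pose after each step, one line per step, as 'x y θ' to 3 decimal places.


-15.000 -112.000 -22.000
-16.500 -24.000 -30.500
-16.000 -80.000 -52.500
-17.500 -180.000 -25.000
-23.500 -132.000 8.500
-18.500 -148.000 25.500
-23.000 -200.000 57.500
-23.500 -292.000 77.500
-23.500 -292.000 77.500

step 0: Δleader=(14.000, -22.000, 30.000°), engaged; cmd=(3.000, -88.000, 44.000°) → follower=(-15.000, -112.000, -22.000°)
step 1: Δleader=(-4.000, 22.000, -5.000°), engaged; cmd=(-1.500, 88.000, -8.500°) → follower=(-16.500, -24.000, -30.500°)
step 2: Δleader=(4.000, -14.000, -14.000°), engaged; cmd=(0.500, -56.000, -22.000°) → follower=(-16.000, -80.000, -52.500°)
step 3: Δleader=(-4.000, -25.000, 19.000°), engaged; cmd=(-1.500, -100.000, 27.500°) → follower=(-17.500, -180.000, -25.000°)
step 4: Δleader=(-22.000, 12.000, 23.000°), engaged; cmd=(-6.000, 48.000, 33.500°) → follower=(-23.500, -132.000, 8.500°)
step 5: Δleader=(22.000, -4.000, 12.000°), engaged; cmd=(5.000, -16.000, 17.000°) → follower=(-18.500, -148.000, 25.500°)
step 6: Δleader=(-16.000, -13.000, 22.000°), engaged; cmd=(-4.500, -52.000, 32.000°) → follower=(-23.000, -200.000, 57.500°)
step 7: Δleader=(0.000, -23.000, 14.000°), engaged; cmd=(-0.500, -92.000, 20.000°) → follower=(-23.500, -292.000, 77.500°)
step 8: Δleader=(-5.000, 4.000, 29.000°), disengaged; cmd=(0,0,0) → follower holds at (-23.500, -292.000, 77.500°)


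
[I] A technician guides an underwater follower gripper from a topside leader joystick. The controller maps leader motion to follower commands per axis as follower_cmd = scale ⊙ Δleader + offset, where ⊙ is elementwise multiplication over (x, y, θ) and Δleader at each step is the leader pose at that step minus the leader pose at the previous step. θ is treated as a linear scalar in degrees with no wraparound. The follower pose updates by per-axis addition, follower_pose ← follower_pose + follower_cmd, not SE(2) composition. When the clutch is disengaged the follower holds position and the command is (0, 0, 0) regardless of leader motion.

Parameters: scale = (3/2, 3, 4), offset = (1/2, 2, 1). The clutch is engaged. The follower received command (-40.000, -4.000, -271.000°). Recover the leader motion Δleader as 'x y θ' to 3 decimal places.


axis x: (-40.000 − 1/2) / (3/2) = -27.000
axis y: (-4.000 − 2) / (3) = -2.000
axis θ: (-271.000 − 1) / (4) = -68.000

-27.000 -2.000 -68.000


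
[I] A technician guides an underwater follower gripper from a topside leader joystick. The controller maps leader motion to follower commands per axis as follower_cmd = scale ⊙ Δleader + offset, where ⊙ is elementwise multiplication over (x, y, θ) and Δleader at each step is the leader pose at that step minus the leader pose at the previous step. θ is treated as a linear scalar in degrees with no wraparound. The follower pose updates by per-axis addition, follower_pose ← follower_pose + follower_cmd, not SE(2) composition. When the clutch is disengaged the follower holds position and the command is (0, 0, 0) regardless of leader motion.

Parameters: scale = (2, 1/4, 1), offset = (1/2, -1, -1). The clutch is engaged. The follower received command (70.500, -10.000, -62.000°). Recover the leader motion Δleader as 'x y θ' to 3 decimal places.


35.000 -36.000 -61.000

axis x: (70.500 − 1/2) / (2) = 35.000
axis y: (-10.000 − -1) / (1/4) = -36.000
axis θ: (-62.000 − -1) / (1) = -61.000


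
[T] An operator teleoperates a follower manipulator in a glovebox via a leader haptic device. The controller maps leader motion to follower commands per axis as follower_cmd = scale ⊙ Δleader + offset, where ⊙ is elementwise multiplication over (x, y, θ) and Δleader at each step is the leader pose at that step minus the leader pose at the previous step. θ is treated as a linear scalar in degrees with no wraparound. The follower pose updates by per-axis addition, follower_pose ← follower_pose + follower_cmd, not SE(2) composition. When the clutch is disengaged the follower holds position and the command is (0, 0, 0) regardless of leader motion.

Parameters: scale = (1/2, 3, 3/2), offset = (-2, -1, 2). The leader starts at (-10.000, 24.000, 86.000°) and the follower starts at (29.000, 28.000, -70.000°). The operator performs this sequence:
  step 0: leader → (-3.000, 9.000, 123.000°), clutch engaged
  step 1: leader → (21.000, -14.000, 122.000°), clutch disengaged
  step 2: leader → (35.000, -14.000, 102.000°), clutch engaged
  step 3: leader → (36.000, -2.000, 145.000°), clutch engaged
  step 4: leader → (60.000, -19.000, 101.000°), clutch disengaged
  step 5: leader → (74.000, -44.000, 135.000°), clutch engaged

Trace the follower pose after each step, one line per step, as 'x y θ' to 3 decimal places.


step 0: Δleader=(7.000, -15.000, 37.000°), engaged; cmd=(1.500, -46.000, 57.500°) → follower=(30.500, -18.000, -12.500°)
step 1: Δleader=(24.000, -23.000, -1.000°), disengaged; cmd=(0,0,0) → follower holds at (30.500, -18.000, -12.500°)
step 2: Δleader=(14.000, 0.000, -20.000°), engaged; cmd=(5.000, -1.000, -28.000°) → follower=(35.500, -19.000, -40.500°)
step 3: Δleader=(1.000, 12.000, 43.000°), engaged; cmd=(-1.500, 35.000, 66.500°) → follower=(34.000, 16.000, 26.000°)
step 4: Δleader=(24.000, -17.000, -44.000°), disengaged; cmd=(0,0,0) → follower holds at (34.000, 16.000, 26.000°)
step 5: Δleader=(14.000, -25.000, 34.000°), engaged; cmd=(5.000, -76.000, 53.000°) → follower=(39.000, -60.000, 79.000°)

30.500 -18.000 -12.500
30.500 -18.000 -12.500
35.500 -19.000 -40.500
34.000 16.000 26.000
34.000 16.000 26.000
39.000 -60.000 79.000


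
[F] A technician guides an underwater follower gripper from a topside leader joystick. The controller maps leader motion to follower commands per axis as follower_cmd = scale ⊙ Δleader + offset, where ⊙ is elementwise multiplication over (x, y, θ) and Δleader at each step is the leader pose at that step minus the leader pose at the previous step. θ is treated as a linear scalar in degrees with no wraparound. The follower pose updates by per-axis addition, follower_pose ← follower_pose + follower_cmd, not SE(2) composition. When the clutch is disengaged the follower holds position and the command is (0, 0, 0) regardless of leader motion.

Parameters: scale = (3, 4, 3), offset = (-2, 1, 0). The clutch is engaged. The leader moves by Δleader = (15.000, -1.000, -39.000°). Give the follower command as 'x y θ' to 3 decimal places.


axis x: 3·15.000 + -2 = 43.000
axis y: 4·-1.000 + 1 = -3.000
axis θ: 3·-39.000 + 0 = -117.000

43.000 -3.000 -117.000


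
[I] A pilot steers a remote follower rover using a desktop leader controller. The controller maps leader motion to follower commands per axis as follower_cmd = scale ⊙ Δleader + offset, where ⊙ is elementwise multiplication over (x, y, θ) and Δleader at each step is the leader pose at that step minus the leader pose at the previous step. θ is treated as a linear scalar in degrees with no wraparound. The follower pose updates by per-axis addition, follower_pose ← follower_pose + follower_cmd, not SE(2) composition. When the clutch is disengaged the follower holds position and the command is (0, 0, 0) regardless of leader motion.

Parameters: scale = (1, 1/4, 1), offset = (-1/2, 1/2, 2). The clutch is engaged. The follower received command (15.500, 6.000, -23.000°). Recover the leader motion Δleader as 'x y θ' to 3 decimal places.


axis x: (15.500 − -1/2) / (1) = 16.000
axis y: (6.000 − 1/2) / (1/4) = 22.000
axis θ: (-23.000 − 2) / (1) = -25.000

16.000 22.000 -25.000


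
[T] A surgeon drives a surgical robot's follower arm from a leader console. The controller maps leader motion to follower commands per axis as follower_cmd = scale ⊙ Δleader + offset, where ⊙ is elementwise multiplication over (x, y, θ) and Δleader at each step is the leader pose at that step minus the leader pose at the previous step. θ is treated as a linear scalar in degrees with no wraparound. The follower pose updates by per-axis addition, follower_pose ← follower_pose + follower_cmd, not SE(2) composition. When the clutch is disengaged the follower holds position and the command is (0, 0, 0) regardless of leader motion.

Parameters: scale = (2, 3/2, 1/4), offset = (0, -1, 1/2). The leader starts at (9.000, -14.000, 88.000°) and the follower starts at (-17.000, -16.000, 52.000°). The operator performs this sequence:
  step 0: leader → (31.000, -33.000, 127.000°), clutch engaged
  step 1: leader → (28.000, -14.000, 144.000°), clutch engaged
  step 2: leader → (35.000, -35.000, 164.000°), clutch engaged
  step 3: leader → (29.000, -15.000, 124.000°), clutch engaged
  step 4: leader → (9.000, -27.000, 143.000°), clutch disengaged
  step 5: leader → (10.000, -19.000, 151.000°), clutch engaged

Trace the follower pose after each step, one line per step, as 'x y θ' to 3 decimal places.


step 0: Δleader=(22.000, -19.000, 39.000°), engaged; cmd=(44.000, -29.500, 10.250°) → follower=(27.000, -45.500, 62.250°)
step 1: Δleader=(-3.000, 19.000, 17.000°), engaged; cmd=(-6.000, 27.500, 4.750°) → follower=(21.000, -18.000, 67.000°)
step 2: Δleader=(7.000, -21.000, 20.000°), engaged; cmd=(14.000, -32.500, 5.500°) → follower=(35.000, -50.500, 72.500°)
step 3: Δleader=(-6.000, 20.000, -40.000°), engaged; cmd=(-12.000, 29.000, -9.500°) → follower=(23.000, -21.500, 63.000°)
step 4: Δleader=(-20.000, -12.000, 19.000°), disengaged; cmd=(0,0,0) → follower holds at (23.000, -21.500, 63.000°)
step 5: Δleader=(1.000, 8.000, 8.000°), engaged; cmd=(2.000, 11.000, 2.500°) → follower=(25.000, -10.500, 65.500°)

27.000 -45.500 62.250
21.000 -18.000 67.000
35.000 -50.500 72.500
23.000 -21.500 63.000
23.000 -21.500 63.000
25.000 -10.500 65.500


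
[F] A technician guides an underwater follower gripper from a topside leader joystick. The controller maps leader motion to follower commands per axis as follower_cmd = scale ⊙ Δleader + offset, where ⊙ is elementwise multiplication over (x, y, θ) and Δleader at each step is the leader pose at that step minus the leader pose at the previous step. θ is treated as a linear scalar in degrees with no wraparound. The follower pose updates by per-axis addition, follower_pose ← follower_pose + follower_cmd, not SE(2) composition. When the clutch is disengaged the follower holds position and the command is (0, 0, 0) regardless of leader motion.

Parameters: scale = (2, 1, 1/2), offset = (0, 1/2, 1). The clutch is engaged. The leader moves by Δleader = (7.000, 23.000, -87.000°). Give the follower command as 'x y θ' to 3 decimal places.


14.000 23.500 -42.500

axis x: 2·7.000 + 0 = 14.000
axis y: 1·23.000 + 1/2 = 23.500
axis θ: 1/2·-87.000 + 1 = -42.500


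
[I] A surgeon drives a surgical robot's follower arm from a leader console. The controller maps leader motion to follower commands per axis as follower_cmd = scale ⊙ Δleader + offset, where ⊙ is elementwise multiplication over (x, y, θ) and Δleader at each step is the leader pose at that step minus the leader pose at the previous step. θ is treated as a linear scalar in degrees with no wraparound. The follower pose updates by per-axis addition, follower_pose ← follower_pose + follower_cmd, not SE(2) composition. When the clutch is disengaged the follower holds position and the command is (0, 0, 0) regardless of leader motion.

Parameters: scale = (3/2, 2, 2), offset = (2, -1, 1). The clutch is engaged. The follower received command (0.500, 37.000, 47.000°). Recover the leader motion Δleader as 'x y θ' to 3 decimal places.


-1.000 19.000 23.000

axis x: (0.500 − 2) / (3/2) = -1.000
axis y: (37.000 − -1) / (2) = 19.000
axis θ: (47.000 − 1) / (2) = 23.000


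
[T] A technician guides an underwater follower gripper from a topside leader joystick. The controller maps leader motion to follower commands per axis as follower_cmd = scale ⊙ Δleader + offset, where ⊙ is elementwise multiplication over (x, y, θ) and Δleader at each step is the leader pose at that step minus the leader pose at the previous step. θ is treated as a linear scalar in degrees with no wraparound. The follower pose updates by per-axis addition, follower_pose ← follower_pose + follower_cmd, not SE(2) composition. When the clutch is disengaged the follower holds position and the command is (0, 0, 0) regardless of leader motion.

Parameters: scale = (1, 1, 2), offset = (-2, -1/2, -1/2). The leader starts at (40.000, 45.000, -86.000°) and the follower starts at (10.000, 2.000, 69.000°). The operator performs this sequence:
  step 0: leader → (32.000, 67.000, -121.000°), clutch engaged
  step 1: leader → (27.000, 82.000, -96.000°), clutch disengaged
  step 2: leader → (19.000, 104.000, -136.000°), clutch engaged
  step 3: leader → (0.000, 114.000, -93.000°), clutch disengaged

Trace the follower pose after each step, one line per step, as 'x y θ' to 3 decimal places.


step 0: Δleader=(-8.000, 22.000, -35.000°), engaged; cmd=(-10.000, 21.500, -70.500°) → follower=(0.000, 23.500, -1.500°)
step 1: Δleader=(-5.000, 15.000, 25.000°), disengaged; cmd=(0,0,0) → follower holds at (0.000, 23.500, -1.500°)
step 2: Δleader=(-8.000, 22.000, -40.000°), engaged; cmd=(-10.000, 21.500, -80.500°) → follower=(-10.000, 45.000, -82.000°)
step 3: Δleader=(-19.000, 10.000, 43.000°), disengaged; cmd=(0,0,0) → follower holds at (-10.000, 45.000, -82.000°)

0.000 23.500 -1.500
0.000 23.500 -1.500
-10.000 45.000 -82.000
-10.000 45.000 -82.000


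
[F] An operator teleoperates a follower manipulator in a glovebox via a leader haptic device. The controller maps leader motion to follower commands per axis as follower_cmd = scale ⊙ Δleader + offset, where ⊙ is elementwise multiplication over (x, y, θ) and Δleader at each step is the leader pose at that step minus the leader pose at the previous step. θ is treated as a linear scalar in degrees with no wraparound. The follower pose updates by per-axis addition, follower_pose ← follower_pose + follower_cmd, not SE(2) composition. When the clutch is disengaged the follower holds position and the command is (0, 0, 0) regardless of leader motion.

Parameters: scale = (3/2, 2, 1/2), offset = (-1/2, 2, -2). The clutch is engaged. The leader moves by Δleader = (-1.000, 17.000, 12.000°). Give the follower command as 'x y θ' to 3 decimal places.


axis x: 3/2·-1.000 + -1/2 = -2.000
axis y: 2·17.000 + 2 = 36.000
axis θ: 1/2·12.000 + -2 = 4.000

-2.000 36.000 4.000


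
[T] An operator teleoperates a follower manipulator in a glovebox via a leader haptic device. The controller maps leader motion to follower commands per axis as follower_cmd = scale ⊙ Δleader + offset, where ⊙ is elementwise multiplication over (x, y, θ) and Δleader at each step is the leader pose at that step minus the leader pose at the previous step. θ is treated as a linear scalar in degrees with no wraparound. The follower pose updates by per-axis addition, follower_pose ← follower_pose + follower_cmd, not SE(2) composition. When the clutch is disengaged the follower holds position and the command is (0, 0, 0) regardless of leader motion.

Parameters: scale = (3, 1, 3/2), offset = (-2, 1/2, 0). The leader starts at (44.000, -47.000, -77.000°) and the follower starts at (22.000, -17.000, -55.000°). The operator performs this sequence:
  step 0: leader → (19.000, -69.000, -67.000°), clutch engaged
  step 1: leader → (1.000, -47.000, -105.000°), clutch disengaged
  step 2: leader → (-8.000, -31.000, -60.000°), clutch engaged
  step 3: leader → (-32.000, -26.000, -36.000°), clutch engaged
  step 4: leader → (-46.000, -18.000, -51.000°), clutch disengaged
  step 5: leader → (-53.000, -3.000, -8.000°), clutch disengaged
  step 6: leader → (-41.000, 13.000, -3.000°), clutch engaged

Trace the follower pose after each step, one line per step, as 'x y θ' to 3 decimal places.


step 0: Δleader=(-25.000, -22.000, 10.000°), engaged; cmd=(-77.000, -21.500, 15.000°) → follower=(-55.000, -38.500, -40.000°)
step 1: Δleader=(-18.000, 22.000, -38.000°), disengaged; cmd=(0,0,0) → follower holds at (-55.000, -38.500, -40.000°)
step 2: Δleader=(-9.000, 16.000, 45.000°), engaged; cmd=(-29.000, 16.500, 67.500°) → follower=(-84.000, -22.000, 27.500°)
step 3: Δleader=(-24.000, 5.000, 24.000°), engaged; cmd=(-74.000, 5.500, 36.000°) → follower=(-158.000, -16.500, 63.500°)
step 4: Δleader=(-14.000, 8.000, -15.000°), disengaged; cmd=(0,0,0) → follower holds at (-158.000, -16.500, 63.500°)
step 5: Δleader=(-7.000, 15.000, 43.000°), disengaged; cmd=(0,0,0) → follower holds at (-158.000, -16.500, 63.500°)
step 6: Δleader=(12.000, 16.000, 5.000°), engaged; cmd=(34.000, 16.500, 7.500°) → follower=(-124.000, 0.000, 71.000°)

-55.000 -38.500 -40.000
-55.000 -38.500 -40.000
-84.000 -22.000 27.500
-158.000 -16.500 63.500
-158.000 -16.500 63.500
-158.000 -16.500 63.500
-124.000 0.000 71.000


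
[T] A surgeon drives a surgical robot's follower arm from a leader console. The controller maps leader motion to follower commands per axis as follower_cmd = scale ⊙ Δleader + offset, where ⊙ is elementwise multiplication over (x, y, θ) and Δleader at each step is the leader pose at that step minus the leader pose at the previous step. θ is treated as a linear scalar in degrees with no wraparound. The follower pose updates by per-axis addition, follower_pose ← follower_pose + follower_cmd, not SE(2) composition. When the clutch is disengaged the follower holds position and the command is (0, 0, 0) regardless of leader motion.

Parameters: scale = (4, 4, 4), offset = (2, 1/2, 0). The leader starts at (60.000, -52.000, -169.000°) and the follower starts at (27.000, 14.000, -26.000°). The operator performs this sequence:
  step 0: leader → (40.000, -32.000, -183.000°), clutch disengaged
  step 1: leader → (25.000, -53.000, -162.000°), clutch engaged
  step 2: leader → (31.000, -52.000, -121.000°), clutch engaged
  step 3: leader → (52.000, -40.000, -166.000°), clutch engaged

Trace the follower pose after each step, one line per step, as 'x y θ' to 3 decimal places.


27.000 14.000 -26.000
-31.000 -69.500 58.000
-5.000 -65.000 222.000
81.000 -16.500 42.000

step 0: Δleader=(-20.000, 20.000, -14.000°), disengaged; cmd=(0,0,0) → follower holds at (27.000, 14.000, -26.000°)
step 1: Δleader=(-15.000, -21.000, 21.000°), engaged; cmd=(-58.000, -83.500, 84.000°) → follower=(-31.000, -69.500, 58.000°)
step 2: Δleader=(6.000, 1.000, 41.000°), engaged; cmd=(26.000, 4.500, 164.000°) → follower=(-5.000, -65.000, 222.000°)
step 3: Δleader=(21.000, 12.000, -45.000°), engaged; cmd=(86.000, 48.500, -180.000°) → follower=(81.000, -16.500, 42.000°)


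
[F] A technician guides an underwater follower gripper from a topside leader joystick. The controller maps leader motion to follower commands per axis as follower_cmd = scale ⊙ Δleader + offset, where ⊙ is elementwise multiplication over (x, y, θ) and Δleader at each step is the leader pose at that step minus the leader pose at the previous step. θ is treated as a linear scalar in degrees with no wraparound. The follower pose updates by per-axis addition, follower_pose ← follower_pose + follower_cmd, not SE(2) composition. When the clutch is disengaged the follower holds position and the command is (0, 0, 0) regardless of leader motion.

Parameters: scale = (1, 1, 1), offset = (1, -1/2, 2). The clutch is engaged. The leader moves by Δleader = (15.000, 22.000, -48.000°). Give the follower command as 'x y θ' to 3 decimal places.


16.000 21.500 -46.000

axis x: 1·15.000 + 1 = 16.000
axis y: 1·22.000 + -1/2 = 21.500
axis θ: 1·-48.000 + 2 = -46.000


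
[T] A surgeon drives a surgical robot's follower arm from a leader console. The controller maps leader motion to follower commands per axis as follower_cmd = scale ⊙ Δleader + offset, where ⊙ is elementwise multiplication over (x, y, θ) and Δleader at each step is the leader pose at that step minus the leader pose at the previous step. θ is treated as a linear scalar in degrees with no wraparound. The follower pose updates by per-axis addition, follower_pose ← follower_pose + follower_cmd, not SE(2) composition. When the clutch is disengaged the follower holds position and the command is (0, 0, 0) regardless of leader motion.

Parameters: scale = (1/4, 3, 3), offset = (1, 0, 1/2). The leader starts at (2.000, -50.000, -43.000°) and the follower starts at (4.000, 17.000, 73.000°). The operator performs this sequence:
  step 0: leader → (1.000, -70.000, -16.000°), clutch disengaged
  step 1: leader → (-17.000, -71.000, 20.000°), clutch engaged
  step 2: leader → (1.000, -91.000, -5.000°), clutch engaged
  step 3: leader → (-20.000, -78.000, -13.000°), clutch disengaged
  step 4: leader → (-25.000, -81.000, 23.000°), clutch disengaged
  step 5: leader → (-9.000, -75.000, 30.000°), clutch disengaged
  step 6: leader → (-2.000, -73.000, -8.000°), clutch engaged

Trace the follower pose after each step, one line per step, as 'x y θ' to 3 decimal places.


4.000 17.000 73.000
0.500 14.000 181.500
6.000 -46.000 107.000
6.000 -46.000 107.000
6.000 -46.000 107.000
6.000 -46.000 107.000
8.750 -40.000 -6.500

step 0: Δleader=(-1.000, -20.000, 27.000°), disengaged; cmd=(0,0,0) → follower holds at (4.000, 17.000, 73.000°)
step 1: Δleader=(-18.000, -1.000, 36.000°), engaged; cmd=(-3.500, -3.000, 108.500°) → follower=(0.500, 14.000, 181.500°)
step 2: Δleader=(18.000, -20.000, -25.000°), engaged; cmd=(5.500, -60.000, -74.500°) → follower=(6.000, -46.000, 107.000°)
step 3: Δleader=(-21.000, 13.000, -8.000°), disengaged; cmd=(0,0,0) → follower holds at (6.000, -46.000, 107.000°)
step 4: Δleader=(-5.000, -3.000, 36.000°), disengaged; cmd=(0,0,0) → follower holds at (6.000, -46.000, 107.000°)
step 5: Δleader=(16.000, 6.000, 7.000°), disengaged; cmd=(0,0,0) → follower holds at (6.000, -46.000, 107.000°)
step 6: Δleader=(7.000, 2.000, -38.000°), engaged; cmd=(2.750, 6.000, -113.500°) → follower=(8.750, -40.000, -6.500°)


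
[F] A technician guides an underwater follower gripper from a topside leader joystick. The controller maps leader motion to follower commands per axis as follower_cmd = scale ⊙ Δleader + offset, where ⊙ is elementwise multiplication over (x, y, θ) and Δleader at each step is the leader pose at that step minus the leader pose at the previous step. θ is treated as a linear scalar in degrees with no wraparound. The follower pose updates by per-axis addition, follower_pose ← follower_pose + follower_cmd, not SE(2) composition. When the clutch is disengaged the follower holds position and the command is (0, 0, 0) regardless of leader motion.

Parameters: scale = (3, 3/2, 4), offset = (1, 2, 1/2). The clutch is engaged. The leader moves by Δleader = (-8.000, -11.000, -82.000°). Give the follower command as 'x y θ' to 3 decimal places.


-23.000 -14.500 -327.500

axis x: 3·-8.000 + 1 = -23.000
axis y: 3/2·-11.000 + 2 = -14.500
axis θ: 4·-82.000 + 1/2 = -327.500
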